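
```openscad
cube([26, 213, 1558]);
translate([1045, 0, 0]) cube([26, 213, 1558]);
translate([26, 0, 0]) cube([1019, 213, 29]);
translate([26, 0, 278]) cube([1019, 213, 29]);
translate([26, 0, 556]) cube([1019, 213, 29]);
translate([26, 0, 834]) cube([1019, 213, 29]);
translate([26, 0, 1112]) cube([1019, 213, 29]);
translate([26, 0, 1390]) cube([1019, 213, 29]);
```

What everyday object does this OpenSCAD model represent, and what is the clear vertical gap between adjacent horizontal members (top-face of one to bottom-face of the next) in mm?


A bookshelf. The clear shelf gap is 249 mm.

Two tall side panels with 6 horizontal boards between them — a bookshelf. The first two shelf undersides are at z = 0 and z = 278; with shelf thickness 29, the clear gap is 278 − 0 − 29 = 249 mm.


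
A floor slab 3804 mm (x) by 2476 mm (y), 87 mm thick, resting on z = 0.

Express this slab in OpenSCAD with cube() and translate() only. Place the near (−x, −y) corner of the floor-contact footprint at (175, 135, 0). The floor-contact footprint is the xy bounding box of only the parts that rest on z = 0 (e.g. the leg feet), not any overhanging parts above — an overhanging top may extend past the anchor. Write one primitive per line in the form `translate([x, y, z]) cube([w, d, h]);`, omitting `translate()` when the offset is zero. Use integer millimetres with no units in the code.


translate([175, 135, 0]) cube([3804, 2476, 87]);


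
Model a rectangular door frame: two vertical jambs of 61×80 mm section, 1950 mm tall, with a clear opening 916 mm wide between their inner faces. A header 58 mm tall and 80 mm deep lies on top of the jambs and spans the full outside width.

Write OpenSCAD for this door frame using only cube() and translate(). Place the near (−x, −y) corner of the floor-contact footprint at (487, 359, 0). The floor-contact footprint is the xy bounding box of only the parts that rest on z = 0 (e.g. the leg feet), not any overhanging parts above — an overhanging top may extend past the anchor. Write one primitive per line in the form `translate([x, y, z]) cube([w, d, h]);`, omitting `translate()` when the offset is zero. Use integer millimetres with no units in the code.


translate([487, 359, 0]) cube([61, 80, 1950]);
translate([1464, 359, 0]) cube([61, 80, 1950]);
translate([487, 359, 1950]) cube([1038, 80, 58]);


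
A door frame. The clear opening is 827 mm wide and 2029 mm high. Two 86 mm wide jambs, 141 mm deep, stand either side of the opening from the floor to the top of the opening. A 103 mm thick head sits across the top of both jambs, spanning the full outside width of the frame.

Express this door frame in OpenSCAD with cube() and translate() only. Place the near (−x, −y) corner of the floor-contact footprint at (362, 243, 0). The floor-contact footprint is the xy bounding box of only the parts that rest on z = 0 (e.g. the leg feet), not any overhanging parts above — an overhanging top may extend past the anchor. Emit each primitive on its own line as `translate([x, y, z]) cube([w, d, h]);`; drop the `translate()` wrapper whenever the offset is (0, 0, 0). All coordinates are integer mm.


translate([362, 243, 0]) cube([86, 141, 2029]);
translate([1275, 243, 0]) cube([86, 141, 2029]);
translate([362, 243, 2029]) cube([999, 141, 103]);


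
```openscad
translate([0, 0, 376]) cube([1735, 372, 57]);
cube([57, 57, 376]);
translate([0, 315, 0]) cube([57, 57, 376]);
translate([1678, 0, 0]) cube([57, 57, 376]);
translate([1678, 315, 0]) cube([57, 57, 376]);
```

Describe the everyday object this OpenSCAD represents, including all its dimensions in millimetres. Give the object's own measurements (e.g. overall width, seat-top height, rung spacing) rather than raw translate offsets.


A bench: a 1735×372 mm seat slab, 57 mm thick, top at z = 433 mm, on four 57×57 mm square legs flush with the seat corners and standing on z = 0.


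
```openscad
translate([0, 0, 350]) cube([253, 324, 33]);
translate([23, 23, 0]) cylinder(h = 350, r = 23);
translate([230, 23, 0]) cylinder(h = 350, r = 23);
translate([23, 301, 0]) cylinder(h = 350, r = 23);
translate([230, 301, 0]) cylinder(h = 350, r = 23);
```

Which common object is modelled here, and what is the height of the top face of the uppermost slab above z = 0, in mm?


A stool. The seat height is 383 mm.

A 253×324×33 slab at z = 350 on four corner cylinders — a stool. The seat top is 350 + 33 = 383 mm.


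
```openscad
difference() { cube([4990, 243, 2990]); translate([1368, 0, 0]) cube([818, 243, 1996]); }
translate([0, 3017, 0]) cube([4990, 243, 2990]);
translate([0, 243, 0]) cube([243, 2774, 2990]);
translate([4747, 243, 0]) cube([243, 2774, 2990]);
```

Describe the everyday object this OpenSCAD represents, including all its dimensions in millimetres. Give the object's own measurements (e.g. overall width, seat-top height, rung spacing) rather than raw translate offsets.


A single room: four walls, each 2990 mm tall and 243 mm thick, enclosing an outside footprint 4990×3260 mm (x × y), no floor or roof. The front and back walls (−y and +y sides) run the full x-width; the side walls fit between their inner faces. A door opening 818 mm wide and 1996 mm tall is cut through the front wall from the floor up, its −x edge 1368 mm from the wall's −x end.


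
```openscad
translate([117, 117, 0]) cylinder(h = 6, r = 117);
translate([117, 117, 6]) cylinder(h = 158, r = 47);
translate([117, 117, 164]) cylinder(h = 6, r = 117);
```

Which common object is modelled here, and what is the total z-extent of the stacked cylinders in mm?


A spool. The overall height is 170 mm.

Three coaxial cylinders, large–small–large — a spool. Two 6 mm flanges and a 158 mm core give 6 + 158 + 6 = 170 mm.


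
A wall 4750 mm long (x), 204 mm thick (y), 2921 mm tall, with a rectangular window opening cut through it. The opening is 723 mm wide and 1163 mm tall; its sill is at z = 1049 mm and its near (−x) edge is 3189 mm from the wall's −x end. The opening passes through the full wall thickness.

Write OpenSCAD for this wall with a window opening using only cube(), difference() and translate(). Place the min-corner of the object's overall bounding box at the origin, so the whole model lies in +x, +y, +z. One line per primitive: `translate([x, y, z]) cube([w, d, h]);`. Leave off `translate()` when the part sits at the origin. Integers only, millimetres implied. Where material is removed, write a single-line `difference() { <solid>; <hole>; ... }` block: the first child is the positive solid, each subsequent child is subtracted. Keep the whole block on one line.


difference() { cube([4750, 204, 2921]); translate([3189, 0, 1049]) cube([723, 204, 1163]); }


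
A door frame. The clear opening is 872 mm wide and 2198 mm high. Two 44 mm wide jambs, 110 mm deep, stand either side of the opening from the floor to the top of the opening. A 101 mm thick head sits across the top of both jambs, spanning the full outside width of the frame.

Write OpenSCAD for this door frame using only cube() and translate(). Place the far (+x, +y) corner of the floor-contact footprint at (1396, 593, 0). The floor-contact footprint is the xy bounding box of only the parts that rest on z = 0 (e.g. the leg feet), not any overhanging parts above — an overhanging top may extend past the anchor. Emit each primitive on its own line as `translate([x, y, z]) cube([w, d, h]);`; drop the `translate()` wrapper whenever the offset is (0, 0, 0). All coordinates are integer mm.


translate([436, 483, 0]) cube([44, 110, 2198]);
translate([1352, 483, 0]) cube([44, 110, 2198]);
translate([436, 483, 2198]) cube([960, 110, 101]);


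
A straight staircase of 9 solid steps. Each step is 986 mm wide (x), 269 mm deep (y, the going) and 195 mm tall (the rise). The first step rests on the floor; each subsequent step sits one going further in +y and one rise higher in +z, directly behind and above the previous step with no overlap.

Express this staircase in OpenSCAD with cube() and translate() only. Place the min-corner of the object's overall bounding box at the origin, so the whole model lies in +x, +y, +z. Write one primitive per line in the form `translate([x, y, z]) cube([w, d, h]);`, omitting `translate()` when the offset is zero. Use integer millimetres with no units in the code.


cube([986, 269, 195]);
translate([0, 269, 195]) cube([986, 269, 195]);
translate([0, 538, 390]) cube([986, 269, 195]);
translate([0, 807, 585]) cube([986, 269, 195]);
translate([0, 1076, 780]) cube([986, 269, 195]);
translate([0, 1345, 975]) cube([986, 269, 195]);
translate([0, 1614, 1170]) cube([986, 269, 195]);
translate([0, 1883, 1365]) cube([986, 269, 195]);
translate([0, 2152, 1560]) cube([986, 269, 195]);


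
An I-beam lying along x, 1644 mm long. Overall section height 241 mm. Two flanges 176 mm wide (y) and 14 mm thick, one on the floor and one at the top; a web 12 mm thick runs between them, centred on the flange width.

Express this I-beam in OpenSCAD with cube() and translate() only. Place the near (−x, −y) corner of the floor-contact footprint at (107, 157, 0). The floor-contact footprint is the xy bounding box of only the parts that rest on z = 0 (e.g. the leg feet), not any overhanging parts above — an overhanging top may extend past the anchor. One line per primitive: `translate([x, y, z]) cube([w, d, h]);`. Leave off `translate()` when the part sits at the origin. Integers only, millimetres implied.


translate([107, 157, 0]) cube([1644, 176, 14]);
translate([107, 239, 14]) cube([1644, 12, 213]);
translate([107, 157, 227]) cube([1644, 176, 14]);


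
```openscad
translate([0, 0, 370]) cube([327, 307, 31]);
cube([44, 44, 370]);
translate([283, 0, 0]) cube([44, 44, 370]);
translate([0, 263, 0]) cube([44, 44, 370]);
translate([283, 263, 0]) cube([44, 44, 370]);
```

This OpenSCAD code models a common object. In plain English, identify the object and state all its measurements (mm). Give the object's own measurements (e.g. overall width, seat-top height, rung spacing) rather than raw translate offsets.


A simple wooden stool: a rectangular seat 327 mm (x) by 307 mm (y), 31 mm thick, top face at z = 401 mm, on four square legs, each 44×44 mm in cross-section. The legs rest on z = 0, each flush with a corner of the seat.


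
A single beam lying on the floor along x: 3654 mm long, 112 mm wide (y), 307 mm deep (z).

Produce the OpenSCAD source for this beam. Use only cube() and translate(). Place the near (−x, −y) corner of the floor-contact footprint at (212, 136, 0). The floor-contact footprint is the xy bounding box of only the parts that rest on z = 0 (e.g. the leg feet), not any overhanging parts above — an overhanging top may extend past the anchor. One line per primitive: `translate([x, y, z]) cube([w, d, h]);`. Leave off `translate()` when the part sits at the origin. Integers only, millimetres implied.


translate([212, 136, 0]) cube([3654, 112, 307]);


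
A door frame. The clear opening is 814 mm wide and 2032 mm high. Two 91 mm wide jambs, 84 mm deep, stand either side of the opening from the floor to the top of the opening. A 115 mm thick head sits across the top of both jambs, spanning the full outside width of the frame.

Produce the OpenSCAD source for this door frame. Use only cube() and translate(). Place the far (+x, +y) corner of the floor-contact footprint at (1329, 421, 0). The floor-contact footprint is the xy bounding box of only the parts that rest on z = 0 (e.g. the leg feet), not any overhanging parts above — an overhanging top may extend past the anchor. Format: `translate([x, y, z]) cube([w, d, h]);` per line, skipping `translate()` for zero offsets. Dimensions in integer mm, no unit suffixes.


translate([333, 337, 0]) cube([91, 84, 2032]);
translate([1238, 337, 0]) cube([91, 84, 2032]);
translate([333, 337, 2032]) cube([996, 84, 115]);


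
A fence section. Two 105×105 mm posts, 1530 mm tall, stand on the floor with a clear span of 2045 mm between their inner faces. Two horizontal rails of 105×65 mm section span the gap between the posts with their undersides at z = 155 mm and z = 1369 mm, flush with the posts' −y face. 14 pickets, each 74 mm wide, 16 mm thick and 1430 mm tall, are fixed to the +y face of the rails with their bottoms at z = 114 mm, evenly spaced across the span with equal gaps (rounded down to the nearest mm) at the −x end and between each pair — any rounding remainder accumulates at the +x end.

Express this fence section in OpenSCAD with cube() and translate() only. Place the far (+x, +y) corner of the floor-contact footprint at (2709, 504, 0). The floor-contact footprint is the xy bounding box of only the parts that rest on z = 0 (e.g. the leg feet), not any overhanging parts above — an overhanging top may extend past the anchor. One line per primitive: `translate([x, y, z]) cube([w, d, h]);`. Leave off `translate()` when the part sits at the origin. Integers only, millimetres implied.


translate([454, 399, 0]) cube([105, 105, 1530]);
translate([2604, 399, 0]) cube([105, 105, 1530]);
translate([559, 399, 155]) cube([2045, 105, 65]);
translate([559, 399, 1369]) cube([2045, 105, 65]);
translate([626, 504, 114]) cube([74, 16, 1430]);
translate([767, 504, 114]) cube([74, 16, 1430]);
translate([908, 504, 114]) cube([74, 16, 1430]);
translate([1049, 504, 114]) cube([74, 16, 1430]);
translate([1190, 504, 114]) cube([74, 16, 1430]);
translate([1331, 504, 114]) cube([74, 16, 1430]);
translate([1472, 504, 114]) cube([74, 16, 1430]);
translate([1613, 504, 114]) cube([74, 16, 1430]);
translate([1754, 504, 114]) cube([74, 16, 1430]);
translate([1895, 504, 114]) cube([74, 16, 1430]);
translate([2036, 504, 114]) cube([74, 16, 1430]);
translate([2177, 504, 114]) cube([74, 16, 1430]);
translate([2318, 504, 114]) cube([74, 16, 1430]);
translate([2459, 504, 114]) cube([74, 16, 1430]);


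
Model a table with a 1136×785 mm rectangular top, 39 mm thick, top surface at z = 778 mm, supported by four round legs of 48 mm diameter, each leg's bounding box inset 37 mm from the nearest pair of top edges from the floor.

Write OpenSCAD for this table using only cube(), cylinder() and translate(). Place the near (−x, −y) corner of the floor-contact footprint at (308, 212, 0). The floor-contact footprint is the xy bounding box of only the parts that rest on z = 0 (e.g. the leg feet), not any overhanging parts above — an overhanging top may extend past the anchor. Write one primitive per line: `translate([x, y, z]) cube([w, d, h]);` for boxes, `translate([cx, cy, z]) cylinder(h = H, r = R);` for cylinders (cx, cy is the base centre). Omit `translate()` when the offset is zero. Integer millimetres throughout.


translate([271, 175, 739]) cube([1136, 785, 39]);
translate([332, 236, 0]) cylinder(h = 739, r = 24);
translate([1346, 236, 0]) cylinder(h = 739, r = 24);
translate([332, 899, 0]) cylinder(h = 739, r = 24);
translate([1346, 899, 0]) cylinder(h = 739, r = 24);


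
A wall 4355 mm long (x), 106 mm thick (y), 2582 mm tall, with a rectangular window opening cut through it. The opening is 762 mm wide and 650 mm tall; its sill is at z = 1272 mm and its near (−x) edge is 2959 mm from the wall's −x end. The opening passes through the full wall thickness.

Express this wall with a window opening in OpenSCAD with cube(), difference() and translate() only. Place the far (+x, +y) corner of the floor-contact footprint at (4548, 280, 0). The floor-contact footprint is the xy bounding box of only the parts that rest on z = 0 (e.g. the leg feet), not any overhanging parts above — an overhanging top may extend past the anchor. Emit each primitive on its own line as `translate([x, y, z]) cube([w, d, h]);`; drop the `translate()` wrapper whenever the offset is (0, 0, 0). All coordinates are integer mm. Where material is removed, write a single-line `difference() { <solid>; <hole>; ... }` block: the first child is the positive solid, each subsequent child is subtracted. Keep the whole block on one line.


difference() { translate([193, 174, 0]) cube([4355, 106, 2582]); translate([3152, 174, 1272]) cube([762, 106, 650]); }


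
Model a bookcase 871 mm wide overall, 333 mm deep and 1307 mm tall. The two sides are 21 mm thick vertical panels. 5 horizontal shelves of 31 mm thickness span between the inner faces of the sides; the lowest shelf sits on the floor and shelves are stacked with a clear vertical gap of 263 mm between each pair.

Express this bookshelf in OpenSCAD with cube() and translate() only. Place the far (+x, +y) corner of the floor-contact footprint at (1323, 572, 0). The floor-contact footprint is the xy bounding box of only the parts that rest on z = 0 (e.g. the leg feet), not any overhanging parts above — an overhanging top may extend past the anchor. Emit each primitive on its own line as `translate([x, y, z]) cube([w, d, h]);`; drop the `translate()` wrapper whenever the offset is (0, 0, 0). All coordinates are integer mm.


translate([452, 239, 0]) cube([21, 333, 1307]);
translate([1302, 239, 0]) cube([21, 333, 1307]);
translate([473, 239, 0]) cube([829, 333, 31]);
translate([473, 239, 294]) cube([829, 333, 31]);
translate([473, 239, 588]) cube([829, 333, 31]);
translate([473, 239, 882]) cube([829, 333, 31]);
translate([473, 239, 1176]) cube([829, 333, 31]);


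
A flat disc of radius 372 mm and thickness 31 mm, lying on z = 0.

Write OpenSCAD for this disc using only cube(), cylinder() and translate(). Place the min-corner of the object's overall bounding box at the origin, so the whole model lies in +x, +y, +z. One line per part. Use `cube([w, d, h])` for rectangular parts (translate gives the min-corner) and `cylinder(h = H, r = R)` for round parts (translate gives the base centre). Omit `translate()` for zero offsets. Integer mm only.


translate([372, 372, 0]) cylinder(h = 31, r = 372);


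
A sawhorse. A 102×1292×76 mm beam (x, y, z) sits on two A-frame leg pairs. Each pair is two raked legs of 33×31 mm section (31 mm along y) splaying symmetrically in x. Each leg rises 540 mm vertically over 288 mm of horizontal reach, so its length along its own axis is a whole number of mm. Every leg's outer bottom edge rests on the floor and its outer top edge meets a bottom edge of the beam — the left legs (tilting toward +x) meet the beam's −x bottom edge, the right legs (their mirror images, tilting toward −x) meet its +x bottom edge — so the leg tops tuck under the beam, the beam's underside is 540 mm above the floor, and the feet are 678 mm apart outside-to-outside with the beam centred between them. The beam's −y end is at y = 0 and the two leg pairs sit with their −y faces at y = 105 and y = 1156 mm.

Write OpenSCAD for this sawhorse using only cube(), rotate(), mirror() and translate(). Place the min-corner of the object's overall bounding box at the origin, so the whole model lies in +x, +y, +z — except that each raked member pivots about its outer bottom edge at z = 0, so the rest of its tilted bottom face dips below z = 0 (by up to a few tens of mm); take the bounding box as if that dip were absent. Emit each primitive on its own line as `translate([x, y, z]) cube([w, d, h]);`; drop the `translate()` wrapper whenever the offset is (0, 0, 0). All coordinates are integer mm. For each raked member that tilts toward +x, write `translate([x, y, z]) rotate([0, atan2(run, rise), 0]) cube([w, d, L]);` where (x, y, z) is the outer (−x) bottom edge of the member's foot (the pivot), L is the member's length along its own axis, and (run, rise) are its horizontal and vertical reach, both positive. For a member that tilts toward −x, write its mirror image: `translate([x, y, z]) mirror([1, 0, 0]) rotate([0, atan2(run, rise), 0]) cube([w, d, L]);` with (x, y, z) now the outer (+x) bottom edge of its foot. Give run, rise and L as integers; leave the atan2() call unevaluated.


translate([288, 0, 540]) cube([102, 1292, 76]);
translate([0, 105, 0]) rotate([0, atan2(288, 540), 0]) cube([33, 31, 612]);
translate([678, 105, 0]) mirror([1, 0, 0]) rotate([0, atan2(288, 540), 0]) cube([33, 31, 612]);
translate([0, 1156, 0]) rotate([0, atan2(288, 540), 0]) cube([33, 31, 612]);
translate([678, 1156, 0]) mirror([1, 0, 0]) rotate([0, atan2(288, 540), 0]) cube([33, 31, 612]);


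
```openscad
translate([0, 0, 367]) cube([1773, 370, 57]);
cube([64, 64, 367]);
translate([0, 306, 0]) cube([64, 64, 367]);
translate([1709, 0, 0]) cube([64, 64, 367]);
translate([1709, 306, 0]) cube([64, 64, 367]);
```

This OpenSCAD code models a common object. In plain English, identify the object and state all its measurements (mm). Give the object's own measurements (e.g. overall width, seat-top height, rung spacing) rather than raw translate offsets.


A bench: a 1773×370 mm seat slab, 57 mm thick, top at z = 424 mm, on four 64×64 mm square legs flush with the seat corners and standing on z = 0.


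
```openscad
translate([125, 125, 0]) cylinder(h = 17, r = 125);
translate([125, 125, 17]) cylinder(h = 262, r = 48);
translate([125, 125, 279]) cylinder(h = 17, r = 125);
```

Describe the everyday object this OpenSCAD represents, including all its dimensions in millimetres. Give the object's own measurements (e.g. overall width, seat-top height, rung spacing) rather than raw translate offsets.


A spool: two coaxial disc flanges of radius 125 mm and thickness 17 mm, joined by a core cylinder of radius 48 mm and height 262 mm. The lower flange rests on z = 0 and the three cylinders share a vertical axis.


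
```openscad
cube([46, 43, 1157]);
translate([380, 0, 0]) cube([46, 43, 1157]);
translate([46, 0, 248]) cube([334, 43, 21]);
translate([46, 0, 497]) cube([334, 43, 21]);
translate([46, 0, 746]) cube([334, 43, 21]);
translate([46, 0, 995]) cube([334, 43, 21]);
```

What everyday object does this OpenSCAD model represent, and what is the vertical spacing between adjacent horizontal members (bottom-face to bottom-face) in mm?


A ladder. The rung spacing is 249 mm.

Two tall 46×43 posts with 4 short bars between them — a ladder. Adjacent rungs sit at z = 248 and z = 497, so the spacing is 497 − 248 = 249 mm.


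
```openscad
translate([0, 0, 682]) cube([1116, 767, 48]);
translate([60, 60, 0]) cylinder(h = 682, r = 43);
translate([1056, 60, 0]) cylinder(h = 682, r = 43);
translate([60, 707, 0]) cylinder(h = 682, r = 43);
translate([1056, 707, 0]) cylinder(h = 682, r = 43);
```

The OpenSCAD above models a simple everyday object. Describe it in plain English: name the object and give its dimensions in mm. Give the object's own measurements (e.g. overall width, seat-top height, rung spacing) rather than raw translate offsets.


A table: top 1116 mm (x) × 767 mm (y), 48 mm thick, upper face at z = 730 mm, on four round legs of 86 mm diameter, each leg's bounding box inset 17 mm from the nearest pair of top edges from z = 0 to the bottom of the top.


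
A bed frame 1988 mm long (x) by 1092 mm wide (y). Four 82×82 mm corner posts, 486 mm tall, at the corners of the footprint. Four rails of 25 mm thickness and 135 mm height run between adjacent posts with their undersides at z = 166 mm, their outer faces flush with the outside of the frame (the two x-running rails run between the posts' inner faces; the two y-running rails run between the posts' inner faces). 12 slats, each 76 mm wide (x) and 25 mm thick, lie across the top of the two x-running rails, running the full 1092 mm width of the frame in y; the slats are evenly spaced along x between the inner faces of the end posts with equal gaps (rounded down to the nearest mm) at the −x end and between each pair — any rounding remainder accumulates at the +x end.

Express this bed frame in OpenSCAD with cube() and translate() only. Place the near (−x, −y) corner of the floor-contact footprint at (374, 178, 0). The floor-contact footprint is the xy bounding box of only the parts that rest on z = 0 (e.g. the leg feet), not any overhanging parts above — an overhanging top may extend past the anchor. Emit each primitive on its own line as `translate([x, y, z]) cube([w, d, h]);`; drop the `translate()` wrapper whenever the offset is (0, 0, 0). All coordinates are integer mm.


translate([374, 178, 0]) cube([82, 82, 486]);
translate([374, 1188, 0]) cube([82, 82, 486]);
translate([2280, 178, 0]) cube([82, 82, 486]);
translate([2280, 1188, 0]) cube([82, 82, 486]);
translate([456, 178, 166]) cube([1824, 25, 135]);
translate([456, 1245, 166]) cube([1824, 25, 135]);
translate([374, 260, 166]) cube([25, 928, 135]);
translate([2337, 260, 166]) cube([25, 928, 135]);
translate([526, 178, 301]) cube([76, 1092, 25]);
translate([672, 178, 301]) cube([76, 1092, 25]);
translate([818, 178, 301]) cube([76, 1092, 25]);
translate([964, 178, 301]) cube([76, 1092, 25]);
translate([1110, 178, 301]) cube([76, 1092, 25]);
translate([1256, 178, 301]) cube([76, 1092, 25]);
translate([1402, 178, 301]) cube([76, 1092, 25]);
translate([1548, 178, 301]) cube([76, 1092, 25]);
translate([1694, 178, 301]) cube([76, 1092, 25]);
translate([1840, 178, 301]) cube([76, 1092, 25]);
translate([1986, 178, 301]) cube([76, 1092, 25]);
translate([2132, 178, 301]) cube([76, 1092, 25]);


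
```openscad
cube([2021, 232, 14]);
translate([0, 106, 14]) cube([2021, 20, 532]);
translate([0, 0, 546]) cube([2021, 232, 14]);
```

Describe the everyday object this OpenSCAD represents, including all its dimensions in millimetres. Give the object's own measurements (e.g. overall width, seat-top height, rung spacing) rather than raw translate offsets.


An I-beam lying along x, 2021 mm long. Overall section height 560 mm. Two flanges 232 mm wide (y) and 14 mm thick, one on the floor and one at the top; a web 20 mm thick runs between them, centred on the flange width.


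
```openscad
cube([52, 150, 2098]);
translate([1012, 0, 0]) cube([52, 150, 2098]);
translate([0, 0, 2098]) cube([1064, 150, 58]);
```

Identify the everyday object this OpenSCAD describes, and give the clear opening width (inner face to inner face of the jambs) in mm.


A door frame. The clear opening width is 960 mm.

Two 2098 mm tall posts with a header on top — a door frame. The left jamb is 52 mm wide at x = 0; the right jamb starts at x = 1012. The clear opening is 1012 − 52 = 960 mm.


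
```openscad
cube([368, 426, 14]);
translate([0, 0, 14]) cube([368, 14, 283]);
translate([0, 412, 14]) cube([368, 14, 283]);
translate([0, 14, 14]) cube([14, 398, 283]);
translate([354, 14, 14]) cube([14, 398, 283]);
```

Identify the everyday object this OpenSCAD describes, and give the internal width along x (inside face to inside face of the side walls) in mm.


An open box. The internal width is 340 mm.

A 368×426 base slab with four walls standing on it — an open box. The base is 368 mm wide and the walls are 14 mm thick, so the internal width is 368 − 2 × 14 = 340 mm.


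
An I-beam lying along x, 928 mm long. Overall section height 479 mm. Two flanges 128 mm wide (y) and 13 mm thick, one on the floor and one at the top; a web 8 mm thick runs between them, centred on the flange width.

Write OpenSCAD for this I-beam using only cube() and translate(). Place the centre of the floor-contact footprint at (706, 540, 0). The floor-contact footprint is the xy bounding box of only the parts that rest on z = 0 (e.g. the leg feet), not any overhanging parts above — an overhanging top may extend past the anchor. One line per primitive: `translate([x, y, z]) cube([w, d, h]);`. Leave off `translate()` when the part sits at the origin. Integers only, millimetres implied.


translate([242, 476, 0]) cube([928, 128, 13]);
translate([242, 536, 13]) cube([928, 8, 453]);
translate([242, 476, 466]) cube([928, 128, 13]);


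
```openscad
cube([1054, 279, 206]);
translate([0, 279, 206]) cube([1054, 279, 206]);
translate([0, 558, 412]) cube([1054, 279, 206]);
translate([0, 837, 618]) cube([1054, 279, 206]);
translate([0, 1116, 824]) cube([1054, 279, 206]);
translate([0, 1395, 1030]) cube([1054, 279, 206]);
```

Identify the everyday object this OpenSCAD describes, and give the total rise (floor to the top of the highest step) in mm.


A staircase. The total rise is 1236 mm.

6 identical blocks, each offset up and back from the previous — a staircase. Each step is 206 mm tall and there are 6 of them, so the total rise is 6 × 206 = 1236 mm.


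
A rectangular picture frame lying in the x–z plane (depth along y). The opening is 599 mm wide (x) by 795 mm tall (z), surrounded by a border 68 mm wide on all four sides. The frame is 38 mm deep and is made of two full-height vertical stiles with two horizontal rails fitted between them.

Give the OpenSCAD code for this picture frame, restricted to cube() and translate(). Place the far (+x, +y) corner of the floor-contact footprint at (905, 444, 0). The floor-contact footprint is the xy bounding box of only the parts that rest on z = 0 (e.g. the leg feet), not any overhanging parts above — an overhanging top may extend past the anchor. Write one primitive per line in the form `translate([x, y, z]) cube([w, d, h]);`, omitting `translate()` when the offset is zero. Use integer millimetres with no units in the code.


translate([170, 406, 0]) cube([68, 38, 931]);
translate([837, 406, 0]) cube([68, 38, 931]);
translate([238, 406, 0]) cube([599, 38, 68]);
translate([238, 406, 863]) cube([599, 38, 68]);


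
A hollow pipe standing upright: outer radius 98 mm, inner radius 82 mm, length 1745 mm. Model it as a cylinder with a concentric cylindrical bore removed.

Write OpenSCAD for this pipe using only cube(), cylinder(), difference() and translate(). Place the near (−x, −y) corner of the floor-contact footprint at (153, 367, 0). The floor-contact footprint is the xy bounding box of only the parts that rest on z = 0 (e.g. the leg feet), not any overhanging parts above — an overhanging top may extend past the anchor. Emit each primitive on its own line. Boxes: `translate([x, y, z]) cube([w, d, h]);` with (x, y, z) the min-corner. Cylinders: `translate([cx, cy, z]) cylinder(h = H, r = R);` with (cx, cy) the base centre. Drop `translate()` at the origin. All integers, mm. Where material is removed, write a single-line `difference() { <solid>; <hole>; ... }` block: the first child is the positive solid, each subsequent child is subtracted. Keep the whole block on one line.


difference() { translate([251, 465, 0]) cylinder(h = 1745, r = 98); translate([251, 465, 0]) cylinder(h = 1745, r = 82); }


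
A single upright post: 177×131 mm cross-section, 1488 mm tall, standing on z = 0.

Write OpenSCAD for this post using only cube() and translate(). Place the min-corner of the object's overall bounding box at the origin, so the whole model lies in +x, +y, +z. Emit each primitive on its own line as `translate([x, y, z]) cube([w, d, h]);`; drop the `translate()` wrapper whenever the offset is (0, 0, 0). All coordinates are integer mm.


cube([177, 131, 1488]);


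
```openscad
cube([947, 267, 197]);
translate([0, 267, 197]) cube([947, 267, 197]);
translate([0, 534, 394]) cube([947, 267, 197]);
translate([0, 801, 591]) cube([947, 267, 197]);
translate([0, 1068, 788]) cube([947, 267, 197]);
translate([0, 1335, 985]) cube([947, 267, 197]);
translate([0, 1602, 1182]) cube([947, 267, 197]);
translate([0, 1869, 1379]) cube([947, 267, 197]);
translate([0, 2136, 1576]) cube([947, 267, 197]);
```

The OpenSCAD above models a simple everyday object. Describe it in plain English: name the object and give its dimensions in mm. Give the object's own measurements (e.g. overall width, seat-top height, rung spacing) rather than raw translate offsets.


A straight staircase of 9 solid steps. Each step is 947 mm wide (x), 267 mm deep (y, the going) and 197 mm tall (the rise). The first step rests on the floor; each subsequent step sits one going further in +y and one rise higher in +z, directly behind and above the previous step with no overlap.


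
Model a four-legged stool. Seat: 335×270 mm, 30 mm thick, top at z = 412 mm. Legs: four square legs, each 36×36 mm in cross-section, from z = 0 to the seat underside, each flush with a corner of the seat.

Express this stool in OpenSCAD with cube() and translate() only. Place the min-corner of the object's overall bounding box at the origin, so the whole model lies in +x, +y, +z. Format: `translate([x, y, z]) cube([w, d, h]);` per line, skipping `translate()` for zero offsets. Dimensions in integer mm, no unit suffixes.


// leg_h = 412 - 30 = 382
translate([0, 0, 382]) cube([335, 270, 30]);
cube([36, 36, 382]);
translate([299, 0, 0]) cube([36, 36, 382]);
translate([0, 234, 0]) cube([36, 36, 382]);
translate([299, 234, 0]) cube([36, 36, 382]);


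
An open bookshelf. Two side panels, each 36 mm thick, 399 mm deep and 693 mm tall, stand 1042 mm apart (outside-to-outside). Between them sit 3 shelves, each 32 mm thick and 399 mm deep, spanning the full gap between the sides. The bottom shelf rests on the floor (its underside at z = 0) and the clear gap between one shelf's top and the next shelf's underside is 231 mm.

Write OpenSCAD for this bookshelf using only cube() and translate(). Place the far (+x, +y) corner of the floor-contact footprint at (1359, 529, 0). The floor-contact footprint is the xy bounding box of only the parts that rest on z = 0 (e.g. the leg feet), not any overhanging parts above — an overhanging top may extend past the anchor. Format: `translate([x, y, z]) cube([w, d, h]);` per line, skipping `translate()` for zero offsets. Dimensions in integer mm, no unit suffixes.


translate([317, 130, 0]) cube([36, 399, 693]);
translate([1323, 130, 0]) cube([36, 399, 693]);
translate([353, 130, 0]) cube([970, 399, 32]);
translate([353, 130, 263]) cube([970, 399, 32]);
translate([353, 130, 526]) cube([970, 399, 32]);


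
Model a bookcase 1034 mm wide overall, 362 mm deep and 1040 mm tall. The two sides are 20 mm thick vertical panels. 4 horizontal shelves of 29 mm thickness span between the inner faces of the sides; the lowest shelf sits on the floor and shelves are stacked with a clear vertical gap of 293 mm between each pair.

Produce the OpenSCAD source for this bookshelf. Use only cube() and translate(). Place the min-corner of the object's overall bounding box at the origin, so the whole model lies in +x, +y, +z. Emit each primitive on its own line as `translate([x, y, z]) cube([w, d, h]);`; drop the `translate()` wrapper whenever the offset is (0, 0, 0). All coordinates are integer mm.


cube([20, 362, 1040]);
translate([1014, 0, 0]) cube([20, 362, 1040]);
translate([20, 0, 0]) cube([994, 362, 29]);
translate([20, 0, 322]) cube([994, 362, 29]);
translate([20, 0, 644]) cube([994, 362, 29]);
translate([20, 0, 966]) cube([994, 362, 29]);


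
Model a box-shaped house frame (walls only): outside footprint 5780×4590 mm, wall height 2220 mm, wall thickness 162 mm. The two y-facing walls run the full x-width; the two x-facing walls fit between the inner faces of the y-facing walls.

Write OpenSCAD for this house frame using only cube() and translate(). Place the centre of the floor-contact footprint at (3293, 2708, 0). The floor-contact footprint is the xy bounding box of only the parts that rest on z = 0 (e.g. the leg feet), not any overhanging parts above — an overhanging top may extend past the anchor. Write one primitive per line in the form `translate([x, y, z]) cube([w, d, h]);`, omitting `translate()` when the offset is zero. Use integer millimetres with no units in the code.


translate([403, 413, 0]) cube([5780, 162, 2220]);
translate([403, 4841, 0]) cube([5780, 162, 2220]);
translate([403, 575, 0]) cube([162, 4266, 2220]);
translate([6021, 575, 0]) cube([162, 4266, 2220]);


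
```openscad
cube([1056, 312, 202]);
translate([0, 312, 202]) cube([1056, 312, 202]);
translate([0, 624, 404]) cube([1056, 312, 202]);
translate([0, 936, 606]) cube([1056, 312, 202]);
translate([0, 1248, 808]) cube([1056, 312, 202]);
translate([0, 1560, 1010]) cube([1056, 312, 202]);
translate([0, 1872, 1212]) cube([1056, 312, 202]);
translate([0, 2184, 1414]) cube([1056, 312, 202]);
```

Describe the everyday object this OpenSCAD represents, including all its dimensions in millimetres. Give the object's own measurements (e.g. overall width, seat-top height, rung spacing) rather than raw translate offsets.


A straight staircase of 8 solid steps. Each step is 1056 mm wide (x), 312 mm deep (y, the going) and 202 mm tall (the rise). The first step rests on the floor; each subsequent step sits one going further in +y and one rise higher in +z, directly behind and above the previous step with no overlap.


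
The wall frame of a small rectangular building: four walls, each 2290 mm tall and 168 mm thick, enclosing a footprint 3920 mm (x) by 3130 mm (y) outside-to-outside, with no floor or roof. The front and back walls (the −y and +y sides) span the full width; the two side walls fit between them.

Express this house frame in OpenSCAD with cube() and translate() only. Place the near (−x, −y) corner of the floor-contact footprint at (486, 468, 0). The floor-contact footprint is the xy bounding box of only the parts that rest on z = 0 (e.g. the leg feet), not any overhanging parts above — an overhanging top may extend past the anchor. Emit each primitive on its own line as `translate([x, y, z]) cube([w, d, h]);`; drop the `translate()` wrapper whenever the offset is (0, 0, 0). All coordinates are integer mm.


translate([486, 468, 0]) cube([3920, 168, 2290]);
translate([486, 3430, 0]) cube([3920, 168, 2290]);
translate([486, 636, 0]) cube([168, 2794, 2290]);
translate([4238, 636, 0]) cube([168, 2794, 2290]);


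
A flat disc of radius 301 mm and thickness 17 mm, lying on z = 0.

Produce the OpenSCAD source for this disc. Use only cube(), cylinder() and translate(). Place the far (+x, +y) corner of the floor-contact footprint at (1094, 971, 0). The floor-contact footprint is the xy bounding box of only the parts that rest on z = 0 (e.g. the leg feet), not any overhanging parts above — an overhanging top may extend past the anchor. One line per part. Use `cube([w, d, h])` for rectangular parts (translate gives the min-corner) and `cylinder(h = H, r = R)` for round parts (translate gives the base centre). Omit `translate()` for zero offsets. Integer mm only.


translate([793, 670, 0]) cylinder(h = 17, r = 301);


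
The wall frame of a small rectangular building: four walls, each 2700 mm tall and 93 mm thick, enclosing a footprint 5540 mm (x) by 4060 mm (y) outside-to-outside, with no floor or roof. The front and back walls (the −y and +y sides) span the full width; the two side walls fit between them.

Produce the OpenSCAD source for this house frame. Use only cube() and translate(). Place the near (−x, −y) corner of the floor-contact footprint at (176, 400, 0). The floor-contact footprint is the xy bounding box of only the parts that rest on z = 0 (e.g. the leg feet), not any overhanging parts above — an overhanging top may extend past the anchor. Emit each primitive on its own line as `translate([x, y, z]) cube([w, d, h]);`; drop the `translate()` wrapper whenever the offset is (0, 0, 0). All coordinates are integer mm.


translate([176, 400, 0]) cube([5540, 93, 2700]);
translate([176, 4367, 0]) cube([5540, 93, 2700]);
translate([176, 493, 0]) cube([93, 3874, 2700]);
translate([5623, 493, 0]) cube([93, 3874, 2700]);


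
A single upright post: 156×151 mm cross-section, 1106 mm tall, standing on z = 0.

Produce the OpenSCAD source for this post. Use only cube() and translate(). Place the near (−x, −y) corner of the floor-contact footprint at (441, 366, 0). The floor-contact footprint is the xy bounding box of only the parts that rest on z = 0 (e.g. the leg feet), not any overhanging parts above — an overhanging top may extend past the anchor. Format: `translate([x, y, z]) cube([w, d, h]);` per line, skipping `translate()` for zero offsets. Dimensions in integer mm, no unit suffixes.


translate([441, 366, 0]) cube([156, 151, 1106]);


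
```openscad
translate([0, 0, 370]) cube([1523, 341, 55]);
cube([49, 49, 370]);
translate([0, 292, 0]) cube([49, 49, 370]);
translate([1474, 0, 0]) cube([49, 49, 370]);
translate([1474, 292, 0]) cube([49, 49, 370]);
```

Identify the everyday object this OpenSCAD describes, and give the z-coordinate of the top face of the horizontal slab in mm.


A bench. The seat-top height is 425 mm.

A long slab on four corner posts — a bench. The slab sits at z = 370 with thickness 55, so the top is 370 + 55 = 425 mm.
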